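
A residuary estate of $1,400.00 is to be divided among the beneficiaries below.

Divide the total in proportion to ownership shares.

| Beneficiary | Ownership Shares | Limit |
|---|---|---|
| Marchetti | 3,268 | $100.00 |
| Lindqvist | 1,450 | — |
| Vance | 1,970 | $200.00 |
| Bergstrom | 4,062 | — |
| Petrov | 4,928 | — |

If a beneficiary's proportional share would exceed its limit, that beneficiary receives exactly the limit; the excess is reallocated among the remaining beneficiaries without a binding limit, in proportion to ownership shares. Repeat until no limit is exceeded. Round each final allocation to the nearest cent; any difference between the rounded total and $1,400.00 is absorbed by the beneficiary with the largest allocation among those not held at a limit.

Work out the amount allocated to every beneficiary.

Marchetti: $100.00 | Lindqvist: $152.78 | Vance: $200.00 | Bergstrom: $427.99 | Petrov: $519.23

Ownership shares total: 15,678.
Unconstrained shares: Marchetti 291.8229; Lindqvist 129.4808; Vance 175.9153; Bergstrom 362.7248; Petrov 440.0561.
Held at cap: Marchetti ($100.00); remaining pool $1,300.00 reallocated over remaining ownership shares 12,410.
Held at cap: Vance ($200.00); remaining pool $1,100.00 reallocated over remaining ownership shares 10,440.
Shares after redistribution: Lindqvist 152.7778 → $152.78; Bergstrom 427.9885 → $427.99; Petrov 519.2337 → $519.23.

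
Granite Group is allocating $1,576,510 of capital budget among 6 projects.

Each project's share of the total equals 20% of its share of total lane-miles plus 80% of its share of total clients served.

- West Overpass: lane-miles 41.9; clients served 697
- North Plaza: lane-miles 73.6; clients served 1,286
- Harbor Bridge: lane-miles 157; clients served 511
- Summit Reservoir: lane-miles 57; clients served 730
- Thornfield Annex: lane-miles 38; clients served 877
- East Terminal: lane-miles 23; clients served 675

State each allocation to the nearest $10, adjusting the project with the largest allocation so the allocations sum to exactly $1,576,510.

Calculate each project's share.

West Overpass: $217,890 | North Plaza: $399,020 | Harbor Bridge: $261,710 | Summit Reservoir: $238,800 | Thornfield Annex: $262,270 | East Terminal: $196,820

Lane-miles total 390.5; clients served total 4,776.
Composite weights (20% lane-miles + 80% clients served): West Overpass 0.1382; North Plaza 0.2531; Harbor Bridge 0.1660; Summit Reservoir 0.1515; Thornfield Annex 0.1664; East Terminal 0.1248.
Proportional shares: West Overpass 217,889.58; North Plaza 399,023.58; Harbor Bridge 261,707.55; Summit Reservoir 238,796.17; Thornfield Annex 262,273.56; East Terminal 196,819.54.
Rounded to nearest $10: West Overpass $217,890; North Plaza $399,020; Harbor Bridge $261,710; Summit Reservoir $238,800; Thornfield Annex $262,270; East Terminal $196,820. Sum = $1,576,510.
Rounded total matches; no reconciliation needed.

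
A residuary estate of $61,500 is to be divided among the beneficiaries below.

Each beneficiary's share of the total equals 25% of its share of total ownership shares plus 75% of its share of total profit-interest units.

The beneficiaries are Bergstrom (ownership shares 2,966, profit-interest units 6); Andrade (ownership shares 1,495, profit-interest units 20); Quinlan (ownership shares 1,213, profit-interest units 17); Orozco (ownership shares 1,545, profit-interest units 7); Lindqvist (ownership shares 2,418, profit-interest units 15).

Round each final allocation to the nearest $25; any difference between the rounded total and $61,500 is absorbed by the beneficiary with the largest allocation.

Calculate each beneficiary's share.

Bergstrom: $9,000; Andrade: $16,575; Quinlan: $14,000; Orozco: $7,425; Lindqvist: $14,500

Ownership shares total 9,637; profit-interest units total 65.
Combined weights (25% ownership shares + 75% profit-interest units): Bergstrom 0.1462; Andrade 0.2696; Quinlan 0.2276; Orozco 0.1208; Lindqvist 0.2358.
Proportional shares: Bergstrom 8,989.69; Andrade 16,577.45; Quinlan 13,998.70; Orozco 7,432.22; Lindqvist 14,501.94.
Rounded to nearest $25: Bergstrom $9,000; Andrade $16,575; Quinlan $14,000; Orozco $7,425; Lindqvist $14,500. Sum = $61,500.
Sum already equals the total — no adjustment.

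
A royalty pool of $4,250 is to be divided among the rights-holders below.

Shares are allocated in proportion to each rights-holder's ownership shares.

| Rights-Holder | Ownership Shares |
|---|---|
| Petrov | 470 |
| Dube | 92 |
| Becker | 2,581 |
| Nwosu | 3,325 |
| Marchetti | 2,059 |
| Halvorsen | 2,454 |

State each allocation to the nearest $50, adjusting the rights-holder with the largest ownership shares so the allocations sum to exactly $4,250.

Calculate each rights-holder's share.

Petrov: $200 · Dube: $50 · Becker: $1,000 · Nwosu: $1,250 · Marchetti: $800 · Halvorsen: $950

Combined ownership shares = 10,981.
Proportional shares: Petrov 470/10,981 × $4,250 = 181.91; Dube 92/10,981 × $4,250 = 35.61; Becker 2,581/10,981 × $4,250 = 998.93; Nwosu 3,325/10,981 × $4,250 = 1,286.88; Marchetti 2,059/10,981 × $4,250 = 796.90; Halvorsen 2,454/10,981 × $4,250 = 949.78.
After rounding ($50): Petrov $200; Dube $50; Becker $1,000; Nwosu $1,300; Marchetti $800; Halvorsen $950. Sum = $4,300.
Difference $4,250 − $4,300 = −$50 applied to largest ownership shares (Nwosu): Nwosu becomes $1,250.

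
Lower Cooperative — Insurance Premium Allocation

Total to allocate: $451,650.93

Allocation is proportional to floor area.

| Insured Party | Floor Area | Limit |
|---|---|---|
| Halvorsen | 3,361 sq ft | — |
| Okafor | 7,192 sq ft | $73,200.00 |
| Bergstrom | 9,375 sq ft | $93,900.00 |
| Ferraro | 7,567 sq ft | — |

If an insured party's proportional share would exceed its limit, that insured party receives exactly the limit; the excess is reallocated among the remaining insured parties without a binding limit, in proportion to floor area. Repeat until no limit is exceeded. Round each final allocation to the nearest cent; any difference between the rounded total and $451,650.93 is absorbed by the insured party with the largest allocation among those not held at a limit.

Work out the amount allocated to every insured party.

Halvorsen: $87,516.08; Okafor: $73,200.00; Bergstrom: $93,900.00; Ferraro: $197,034.85

Floor area total: 27,495.
Pro-rata shares before constraints: Halvorsen 55,209.9937; Okafor 118,140.5160; Bergstrom 153,999.9079; Ferraro 124,300.5124.
Cap binds for Okafor ($73,200.00), Bergstrom ($93,900.00); balance $284,550.93 reallocated over remaining floor area 10,928.
Redistributed shares: Halvorsen 87,516.0757 → $87,516.08; Ferraro 197,034.8543 → $197,034.85.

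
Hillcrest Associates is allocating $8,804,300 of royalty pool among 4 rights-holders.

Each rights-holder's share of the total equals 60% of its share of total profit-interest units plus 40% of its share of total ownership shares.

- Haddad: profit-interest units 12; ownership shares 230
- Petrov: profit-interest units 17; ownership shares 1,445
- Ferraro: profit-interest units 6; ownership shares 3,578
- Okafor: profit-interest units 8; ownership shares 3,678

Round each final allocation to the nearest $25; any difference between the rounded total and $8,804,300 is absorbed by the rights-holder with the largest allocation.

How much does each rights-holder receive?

Profit-interest units total 43; ownership shares total 8,931.
Blended shares (60% profit-interest units + 40% ownership shares): Haddad 0.1777; Petrov 0.3019; Ferraro 0.2440; Okafor 0.2764.
Proportional shares: Haddad 1,564,903.21; Petrov 2,658,262.04; Ferraro 2,148,000.41; Okafor 2,433,134.34.
Rounded to nearest $25: Haddad $1,564,900; Petrov $2,658,250; Ferraro $2,148,000; Okafor $2,433,125. Sum = $8,804,275.
Difference $8,804,300 − $8,804,275 = +$25 applied to largest allocation (Petrov): Petrov becomes $2,658,275.

Haddad: $1,564,900; Petrov: $2,658,275; Ferraro: $2,148,000; Okafor: $2,433,125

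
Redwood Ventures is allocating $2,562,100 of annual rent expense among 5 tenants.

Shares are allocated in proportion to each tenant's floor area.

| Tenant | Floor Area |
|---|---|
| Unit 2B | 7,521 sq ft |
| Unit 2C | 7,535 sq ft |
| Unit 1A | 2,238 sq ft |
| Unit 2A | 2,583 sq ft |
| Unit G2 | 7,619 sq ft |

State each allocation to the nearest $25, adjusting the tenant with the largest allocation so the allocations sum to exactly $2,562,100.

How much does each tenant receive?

Combined floor area = 27,496.
Proportional shares: Unit 2B 7,521/27,496 × $2,562,100 = 700,812.99; Unit 2C 7,535/27,496 × $2,562,100 = 702,117.53; Unit 1A 2,238/27,496 × $2,562,100 = 208,538.69; Unit 2A 2,583/27,496 × $2,562,100 = 240,686.07; Unit G2 7,619/27,496 × $2,562,100 = 709,944.72.
At nearest $25: Unit 2B $700,825; Unit 2C $702,125; Unit 1A $208,550; Unit 2A $240,675; Unit G2 $709,950. Sum = $2,562,125.
Difference $2,562,100 − $2,562,125 = −$25 applied to largest allocation (Unit G2): Unit G2 becomes $709,925.

Unit 2B: $700,825 | Unit 2C: $702,125 | Unit 1A: $208,550 | Unit 2A: $240,675 | Unit G2: $709,925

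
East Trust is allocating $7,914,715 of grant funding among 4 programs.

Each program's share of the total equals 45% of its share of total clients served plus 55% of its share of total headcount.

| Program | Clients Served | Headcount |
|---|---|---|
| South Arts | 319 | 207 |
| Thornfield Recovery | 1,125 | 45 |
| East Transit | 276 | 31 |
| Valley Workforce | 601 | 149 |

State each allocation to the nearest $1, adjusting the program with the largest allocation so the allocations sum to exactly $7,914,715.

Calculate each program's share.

Totals — clients served 2,321, headcount 432.
Composite weights (45% clients served + 55% headcount): South Arts 0.3254; Thornfield Recovery 0.2754; East Transit 0.0930; Valley Workforce 0.3062.
Pro-rata amounts: South Arts 2,575,369.18; Thornfield Recovery 2,179,782.62; East Transit 735,902.37; Valley Workforce 2,423,660.84.
After rounding ($1): South Arts $2,575,369; Thornfield Recovery $2,179,783; East Transit $735,902; Valley Workforce $2,423,661. Sum = $7,914,715.
Sum already equals the total — no adjustment.

South Arts: $2,575,369 · Thornfield Recovery: $2,179,783 · East Transit: $735,902 · Valley Workforce: $2,423,661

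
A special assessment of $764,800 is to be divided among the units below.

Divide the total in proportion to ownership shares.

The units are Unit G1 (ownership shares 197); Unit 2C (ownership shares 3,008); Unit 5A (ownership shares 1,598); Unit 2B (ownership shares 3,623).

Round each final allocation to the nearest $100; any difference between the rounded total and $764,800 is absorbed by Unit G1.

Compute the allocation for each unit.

Combined ownership shares = 8,426.
Raw shares: Unit G1 197/8,426 × $764,800 = 17,881.03; Unit 2C 3,008/8,426 × $764,800 = 273,026.16; Unit 5A 1,598/8,426 × $764,800 = 145,045.15; Unit 2B 3,623/8,426 × $764,800 = 328,847.66.
Rounded to nearest $100: Unit G1 $17,900; Unit 2C $273,000; Unit 5A $145,000; Unit 2B $328,800. Sum = $764,700.
Difference $764,800 − $764,700 = +$100 applied to Unit G1: Unit G1 becomes $18,000.

Unit G1: $18,000 · Unit 2C: $273,000 · Unit 5A: $145,000 · Unit 2B: $328,800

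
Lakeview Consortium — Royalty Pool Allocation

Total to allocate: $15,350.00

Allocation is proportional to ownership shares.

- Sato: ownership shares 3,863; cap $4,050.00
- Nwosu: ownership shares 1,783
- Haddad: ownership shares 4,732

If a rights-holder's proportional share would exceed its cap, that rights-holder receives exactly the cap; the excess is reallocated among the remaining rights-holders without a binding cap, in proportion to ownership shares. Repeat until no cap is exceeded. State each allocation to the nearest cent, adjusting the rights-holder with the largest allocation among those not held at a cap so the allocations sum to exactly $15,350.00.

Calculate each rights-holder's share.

Sato: $4,050.00 | Nwosu: $3,092.54 | Haddad: $8,207.46

Ownership shares total: 10,378.
Proportional shares (ignoring caps): Sato 5,713.7262; Nwosu 2,637.2182; Haddad 6,999.0557.
Cap binds for Sato ($4,050.00); remaining pool $11,300.00 reallocated over remaining ownership shares 6,515.
Redistributed shares: Nwosu 3,092.5403 → $3,092.54; Haddad 8,207.4597 → $8,207.46.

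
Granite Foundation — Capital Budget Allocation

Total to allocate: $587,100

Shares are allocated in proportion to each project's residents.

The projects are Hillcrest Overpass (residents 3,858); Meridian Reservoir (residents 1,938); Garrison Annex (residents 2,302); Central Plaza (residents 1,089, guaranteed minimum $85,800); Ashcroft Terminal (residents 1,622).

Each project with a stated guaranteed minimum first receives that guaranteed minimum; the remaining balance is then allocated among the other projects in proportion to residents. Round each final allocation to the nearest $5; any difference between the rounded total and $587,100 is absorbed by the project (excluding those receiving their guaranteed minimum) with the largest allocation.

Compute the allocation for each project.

Hillcrest Overpass: $198,970; Meridian Reservoir: $99,950; Garrison Annex: $118,725; Central Plaza: $85,800; Ashcroft Terminal: $83,655

Minimums first: Central Plaza $85,800. Remaining pool $501,300.
Remaining pool split over remaining residents 9,720: Hillcrest Overpass 198,972.78 → $198,975; Meridian Reservoir 99,950.56 → $99,950; Garrison Annex 118,723.52 → $118,725; Ashcroft Terminal 83,653.15 → $83,655.
Rounding difference −$5 applied to Hillcrest Overpass → $198,970.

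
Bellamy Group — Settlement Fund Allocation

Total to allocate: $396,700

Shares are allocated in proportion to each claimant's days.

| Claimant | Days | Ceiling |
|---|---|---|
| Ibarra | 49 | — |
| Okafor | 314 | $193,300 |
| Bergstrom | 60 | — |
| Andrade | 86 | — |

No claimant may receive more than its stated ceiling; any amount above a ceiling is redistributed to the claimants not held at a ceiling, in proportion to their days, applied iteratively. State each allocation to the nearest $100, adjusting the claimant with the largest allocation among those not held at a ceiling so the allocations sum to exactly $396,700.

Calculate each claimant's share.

Ibarra: $51,100 | Okafor: $193,300 | Bergstrom: $62,600 | Andrade: $89,700

Sum of days: 509.
Pro-rata shares before constraints: Ibarra 38,189.19; Okafor 244,722.59; Bergstrom 46,762.28; Andrade 67,025.93.
Cap binds for Okafor ($193,300); remaining pool $203,400 reallocated over remaining days 195.
Remaining shares: Ibarra 51,110.77 → $51,100; Bergstrom 62,584.62 → $62,600; Andrade 89,704.62 → $89,700.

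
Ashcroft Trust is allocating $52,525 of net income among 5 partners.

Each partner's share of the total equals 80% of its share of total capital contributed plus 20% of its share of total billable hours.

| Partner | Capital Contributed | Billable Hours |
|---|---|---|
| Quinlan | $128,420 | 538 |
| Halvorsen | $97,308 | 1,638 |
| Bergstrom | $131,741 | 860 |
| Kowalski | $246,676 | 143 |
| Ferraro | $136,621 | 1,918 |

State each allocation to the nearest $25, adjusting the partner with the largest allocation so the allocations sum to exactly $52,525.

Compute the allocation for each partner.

Quinlan: $8,400; Halvorsen: $8,900; Bergstrom: $9,250; Kowalski: $14,275; Ferraro: $11,700

Capital contributed total 740,766; billable hours total 5,097.
Composite weights (80% capital contributed + 20% billable hours): Quinlan 0.1598; Halvorsen 0.1694; Bergstrom 0.1760; Kowalski 0.2720; Ferraro 0.2228.
Pro-rata amounts: Quinlan 8,393.46; Halvorsen 8,895.75; Bergstrom 9,245.49; Kowalski 14,287.44; Ferraro 11,702.86.
After rounding ($25): Quinlan $8,400; Halvorsen $8,900; Bergstrom $9,250; Kowalski $14,275; Ferraro $11,700. Sum = $52,525.
No rounding difference to absorb.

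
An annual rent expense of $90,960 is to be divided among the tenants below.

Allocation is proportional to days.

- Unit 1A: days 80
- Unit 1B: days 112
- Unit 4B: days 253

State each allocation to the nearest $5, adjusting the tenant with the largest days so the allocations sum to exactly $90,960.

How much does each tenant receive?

Total days = 80 + 112 + 253 = 445.
Pro-rata amounts: Unit 1A 16,352.36; Unit 1B 22,893.30; Unit 4B 51,714.34.
At nearest $5: Unit 1A $16,350; Unit 1B $22,895; Unit 4B $51,715. Sum = $90,960.
No rounding difference to absorb.

Unit 1A: $16,350 · Unit 1B: $22,895 · Unit 4B: $51,715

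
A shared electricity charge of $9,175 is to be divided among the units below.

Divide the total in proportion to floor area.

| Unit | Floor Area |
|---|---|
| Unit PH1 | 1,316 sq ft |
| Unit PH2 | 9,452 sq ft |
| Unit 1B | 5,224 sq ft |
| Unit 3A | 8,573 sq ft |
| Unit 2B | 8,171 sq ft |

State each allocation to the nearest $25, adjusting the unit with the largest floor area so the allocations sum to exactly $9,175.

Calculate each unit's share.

Sum of floor area: 32,736.
Raw shares: Unit PH1 1,316/32,736 × $9,175 = 368.84; Unit PH2 9,452/32,736 × $9,175 = 2,649.14; Unit 1B 5,224/32,736 × $9,175 = 1,464.14; Unit 3A 8,573/32,736 × $9,175 = 2,402.78; Unit 2B 8,171/32,736 × $9,175 = 2,290.11.
Rounded to nearest $25: Unit PH1 $375; Unit PH2 $2,650; Unit 1B $1,475; Unit 3A $2,400; Unit 2B $2,300. Sum = $9,200.
Difference $9,175 − $9,200 = −$25 applied to largest floor area (Unit PH2): Unit PH2 becomes $2,625.

Unit PH1: $375 | Unit PH2: $2,625 | Unit 1B: $1,475 | Unit 3A: $2,400 | Unit 2B: $2,300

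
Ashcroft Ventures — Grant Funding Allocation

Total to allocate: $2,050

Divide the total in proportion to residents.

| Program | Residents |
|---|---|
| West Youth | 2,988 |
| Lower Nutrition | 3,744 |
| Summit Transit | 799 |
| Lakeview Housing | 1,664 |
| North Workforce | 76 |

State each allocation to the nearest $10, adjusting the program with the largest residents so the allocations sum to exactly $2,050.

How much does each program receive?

West Youth: $660 · Lower Nutrition: $820 · Summit Transit: $180 · Lakeview Housing: $370 · North Workforce: $20

Residents total: 9,271.
Proportional shares: West Youth 2,988/9,271 × $2,050 = 660.71; Lower Nutrition 3,744/9,271 × $2,050 = 827.87; Summit Transit 799/9,271 × $2,050 = 176.67; Lakeview Housing 1,664/9,271 × $2,050 = 367.94; North Workforce 76/9,271 × $2,050 = 16.81.
At nearest $10: West Youth $660; Lower Nutrition $830; Summit Transit $180; Lakeview Housing $370; North Workforce $20. Sum = $2,060.
Difference $2,050 − $2,060 = −$10 applied to largest residents (Lower Nutrition): Lower Nutrition becomes $820.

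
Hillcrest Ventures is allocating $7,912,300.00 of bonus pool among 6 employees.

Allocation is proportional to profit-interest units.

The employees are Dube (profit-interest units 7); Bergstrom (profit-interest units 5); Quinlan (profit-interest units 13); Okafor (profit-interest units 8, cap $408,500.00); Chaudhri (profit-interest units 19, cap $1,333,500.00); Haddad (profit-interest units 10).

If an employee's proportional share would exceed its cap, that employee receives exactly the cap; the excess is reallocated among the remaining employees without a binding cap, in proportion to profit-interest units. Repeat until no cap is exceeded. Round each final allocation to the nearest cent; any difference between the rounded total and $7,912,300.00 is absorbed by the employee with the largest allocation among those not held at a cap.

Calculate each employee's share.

Dube: $1,234,060.00 · Bergstrom: $881,471.43 · Quinlan: $2,291,825.71 · Okafor: $408,500.00 · Chaudhri: $1,333,500.00 · Haddad: $1,762,942.86

Total profit-interest units = 62.
Unconstrained shares: Dube 893,324.1935; Bergstrom 638,088.7097; Quinlan 1,659,030.6452; Okafor 1,020,941.9355; Chaudhri 2,424,737.0968; Haddad 1,276,177.4194.
Held at cap: Okafor ($408,500.00), Chaudhri ($1,333,500.00); balance $6,170,300.00 reallocated over remaining profit-interest units 35.
Redistributed shares: Dube 1,234,060.0000 → $1,234,060.00; Bergstrom 881,471.4286 → $881,471.43; Quinlan 2,291,825.7143 → $2,291,825.71; Haddad 1,762,942.8571 → $1,762,942.86.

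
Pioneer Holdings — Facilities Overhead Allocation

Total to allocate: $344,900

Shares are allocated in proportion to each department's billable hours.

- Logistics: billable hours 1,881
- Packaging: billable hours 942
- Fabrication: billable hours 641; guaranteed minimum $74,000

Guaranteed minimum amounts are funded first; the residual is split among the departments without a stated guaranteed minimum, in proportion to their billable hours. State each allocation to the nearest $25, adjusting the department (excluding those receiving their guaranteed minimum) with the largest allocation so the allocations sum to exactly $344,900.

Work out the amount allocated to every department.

Guaranteed amounts: Fabrication $74,000. Balance $270,900.
Balance split over remaining billable hours 2,823: Logistics 180,504.04 → $180,500; Packaging 90,395.96 → $90,400.

Logistics: $180,500 · Packaging: $90,400 · Fabrication: $74,000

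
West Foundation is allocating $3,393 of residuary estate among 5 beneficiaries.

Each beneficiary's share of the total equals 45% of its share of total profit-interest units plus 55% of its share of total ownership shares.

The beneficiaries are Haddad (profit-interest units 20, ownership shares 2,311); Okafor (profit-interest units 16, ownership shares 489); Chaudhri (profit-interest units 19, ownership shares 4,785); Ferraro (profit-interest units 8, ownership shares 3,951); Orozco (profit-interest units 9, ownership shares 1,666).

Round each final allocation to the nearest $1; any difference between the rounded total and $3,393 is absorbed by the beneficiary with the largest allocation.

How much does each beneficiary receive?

Totals — profit-interest units 72, ownership shares 13,202.
Blended shares (45% profit-interest units + 55% ownership shares): Haddad 0.2213; Okafor 0.1204; Chaudhri 0.3181; Ferraro 0.2146; Orozco 0.1257.
Proportional shares: Haddad 750.79; Okafor 408.42; Chaudhri 1,079.30; Ferraro 728.14; Orozco 426.35.
Rounded to nearest $1: Haddad $751; Okafor $408; Chaudhri $1,079; Ferraro $728; Orozco $426. Sum = $3,392.
Difference $3,393 − $3,392 = +$1 applied to largest allocation (Chaudhri): Chaudhri becomes $1,080.

Haddad: $751 | Okafor: $408 | Chaudhri: $1,080 | Ferraro: $728 | Orozco: $426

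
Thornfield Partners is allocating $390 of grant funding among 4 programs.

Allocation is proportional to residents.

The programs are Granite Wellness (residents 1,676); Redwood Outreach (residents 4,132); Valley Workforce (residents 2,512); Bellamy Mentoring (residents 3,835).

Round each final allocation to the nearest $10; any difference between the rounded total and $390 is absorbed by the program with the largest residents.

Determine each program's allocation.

Residents total: 12,155.
Pro-rata amounts: Granite Wellness 1,676/12,155 × $390 = 53.78; Redwood Outreach 4,132/12,155 × $390 = 132.58; Valley Workforce 2,512/12,155 × $390 = 80.60; Bellamy Mentoring 3,835/12,155 × $390 = 123.05.
At nearest $10: Granite Wellness $50; Redwood Outreach $130; Valley Workforce $80; Bellamy Mentoring $120. Sum = $380.
Difference $390 − $380 = +$10 applied to largest residents (Redwood Outreach): Redwood Outreach becomes $140.

Granite Wellness: $50 · Redwood Outreach: $140 · Valley Workforce: $80 · Bellamy Mentoring: $120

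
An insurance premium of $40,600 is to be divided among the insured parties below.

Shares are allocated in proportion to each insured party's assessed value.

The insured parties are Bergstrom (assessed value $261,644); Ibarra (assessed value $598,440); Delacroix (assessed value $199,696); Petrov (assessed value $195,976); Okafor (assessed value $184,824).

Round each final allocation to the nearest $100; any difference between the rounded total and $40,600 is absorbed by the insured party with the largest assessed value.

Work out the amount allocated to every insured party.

Bergstrom: $7,400 · Ibarra: $16,900 · Delacroix: $5,600 · Petrov: $5,500 · Okafor: $5,200

Total assessed value = 261,644 + 598,440 + 199,696 + 195,976 + 184,824 = 1,440,580.
Raw shares: Bergstrom 7,373.94; Ibarra 16,865.89; Delacroix 5,628.05; Petrov 5,523.21; Okafor 5,208.91.
At nearest $100: Bergstrom $7,400; Ibarra $16,900; Delacroix $5,600; Petrov $5,500; Okafor $5,200. Sum = $40,600.
Rounded total matches; no reconciliation needed.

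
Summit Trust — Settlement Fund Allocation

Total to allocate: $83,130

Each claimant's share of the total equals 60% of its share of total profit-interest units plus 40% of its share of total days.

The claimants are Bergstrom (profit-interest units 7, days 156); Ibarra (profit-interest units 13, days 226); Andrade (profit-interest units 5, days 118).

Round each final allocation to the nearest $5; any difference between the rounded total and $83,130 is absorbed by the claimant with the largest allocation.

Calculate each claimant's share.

Profit-interest units total 25; days total 500.
Combined weights (60% profit-interest units + 40% days): Bergstrom 0.2928; Ibarra 0.4928; Andrade 0.2144.
Raw shares: Bergstrom 24,340.46; Ibarra 40,966.46; Andrade 17,823.07.
At nearest $5: Bergstrom $24,340; Ibarra $40,965; Andrade $17,825. Sum = $83,130.
Sum already equals the total — no adjustment.

Bergstrom: $24,340; Ibarra: $40,965; Andrade: $17,825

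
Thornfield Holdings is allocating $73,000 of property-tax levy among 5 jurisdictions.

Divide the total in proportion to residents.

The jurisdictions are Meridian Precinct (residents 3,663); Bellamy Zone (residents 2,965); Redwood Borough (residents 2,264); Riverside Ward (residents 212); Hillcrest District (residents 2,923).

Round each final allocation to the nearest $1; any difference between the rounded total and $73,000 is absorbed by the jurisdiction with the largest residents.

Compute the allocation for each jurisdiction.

Meridian Precinct: $22,232; Bellamy Zone: $17,997; Redwood Borough: $13,742; Riverside Ward: $1,287; Hillcrest District: $17,742

Sum of residents: 12,027.
Raw shares: Meridian Precinct 3,663/12,027 × $73,000 = 22,233.23; Bellamy Zone 2,965/12,027 × $73,000 = 17,996.59; Redwood Borough 2,264/12,027 × $73,000 = 13,741.75; Riverside Ward 212/12,027 × $73,000 = 1,286.77; Hillcrest District 2,923/12,027 × $73,000 = 17,741.66.
At nearest $1: Meridian Precinct $22,233; Bellamy Zone $17,997; Redwood Borough $13,742; Riverside Ward $1,287; Hillcrest District $17,742. Sum = $73,001.
Difference $73,000 − $73,001 = −$1 applied to largest residents (Meridian Precinct): Meridian Precinct becomes $22,232.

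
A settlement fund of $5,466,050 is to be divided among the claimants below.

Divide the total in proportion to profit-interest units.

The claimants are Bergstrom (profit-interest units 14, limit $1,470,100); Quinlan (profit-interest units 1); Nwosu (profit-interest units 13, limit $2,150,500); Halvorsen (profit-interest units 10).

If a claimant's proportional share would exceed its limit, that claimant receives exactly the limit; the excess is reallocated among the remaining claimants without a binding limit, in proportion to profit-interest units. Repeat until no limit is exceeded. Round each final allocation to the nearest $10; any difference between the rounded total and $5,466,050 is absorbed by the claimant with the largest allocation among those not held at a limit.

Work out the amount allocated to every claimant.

Total profit-interest units = 38.
Pro-rata shares before constraints: Bergstrom 2,013,807.89; Quinlan 143,843.42; Nwosu 1,869,964.47; Halvorsen 1,438,434.21.
Cap binds for Bergstrom ($1,470,100); balance $3,995,950 reallocated over remaining profit-interest units 24.
Cap binds for Nwosu ($2,150,500); balance $1,845,450 reallocated over remaining profit-interest units 11.
Remaining shares: Quinlan 167,768.18 → $167,770; Halvorsen 1,677,681.82 → $1,677,680.

Bergstrom: $1,470,100 | Quinlan: $167,770 | Nwosu: $2,150,500 | Halvorsen: $1,677,680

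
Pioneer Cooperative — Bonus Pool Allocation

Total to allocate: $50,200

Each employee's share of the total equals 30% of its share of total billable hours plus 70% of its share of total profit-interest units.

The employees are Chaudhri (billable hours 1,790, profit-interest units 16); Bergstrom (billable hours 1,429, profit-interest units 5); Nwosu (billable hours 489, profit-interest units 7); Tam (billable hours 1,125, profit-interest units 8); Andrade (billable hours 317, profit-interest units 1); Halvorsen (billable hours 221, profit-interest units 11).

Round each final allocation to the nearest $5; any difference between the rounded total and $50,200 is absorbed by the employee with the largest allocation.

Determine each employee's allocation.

Billable hours total 5,371; profit-interest units total 48.
Composite weights (30% billable hours + 70% profit-interest units): Chaudhri 0.3333; Bergstrom 0.1527; Nwosu 0.1294; Tam 0.1795; Andrade 0.0323; Halvorsen 0.1728.
Raw shares: Chaudhri 16,732.40; Bergstrom 7,667.26; Nwosu 6,495.71; Tam 9,011.11; Andrade 1,620.93; Halvorsen 8,672.59.
Rounded to nearest $5: Chaudhri $16,730; Bergstrom $7,665; Nwosu $6,495; Tam $9,010; Andrade $1,620; Halvorsen $8,675. Sum = $50,195.
Difference $50,200 − $50,195 = +$5 applied to largest allocation (Chaudhri): Chaudhri becomes $16,735.

Chaudhri: $16,735 · Bergstrom: $7,665 · Nwosu: $6,495 · Tam: $9,010 · Andrade: $1,620 · Halvorsen: $8,675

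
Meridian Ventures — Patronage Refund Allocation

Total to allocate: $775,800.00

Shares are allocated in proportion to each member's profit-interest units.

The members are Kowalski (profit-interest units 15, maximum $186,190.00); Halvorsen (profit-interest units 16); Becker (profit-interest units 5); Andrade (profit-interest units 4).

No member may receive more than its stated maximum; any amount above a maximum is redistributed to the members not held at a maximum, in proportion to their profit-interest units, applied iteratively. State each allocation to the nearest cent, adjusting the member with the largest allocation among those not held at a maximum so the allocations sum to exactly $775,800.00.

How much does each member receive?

Profit-interest units total: 40.
Pro-rata shares before constraints: Kowalski 290,925.0000; Halvorsen 310,320.0000; Becker 96,975.0000; Andrade 77,580.0000.
Held at cap: Kowalski ($186,190.00); balance $589,610.00 reallocated over remaining profit-interest units 25.
Redistributed shares: Halvorsen 377,350.4000 → $377,350.40; Becker 117,922.0000 → $117,922.00; Andrade 94,337.6000 → $94,337.60.

Kowalski: $186,190.00; Halvorsen: $377,350.40; Becker: $117,922.00; Andrade: $94,337.60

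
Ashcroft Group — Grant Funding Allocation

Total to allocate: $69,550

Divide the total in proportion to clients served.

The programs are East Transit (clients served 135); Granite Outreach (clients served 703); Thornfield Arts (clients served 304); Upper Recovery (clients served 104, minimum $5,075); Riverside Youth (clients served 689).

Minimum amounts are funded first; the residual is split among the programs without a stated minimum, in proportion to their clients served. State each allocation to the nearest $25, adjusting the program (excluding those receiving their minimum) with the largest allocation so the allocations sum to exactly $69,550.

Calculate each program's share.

Minimums first: Upper Recovery $5,075. Remaining pool $64,475.
Remaining pool split over remaining clients served 1,831: East Transit 4,753.75 → $4,750; Granite Outreach 24,754.74 → $24,750; Thornfield Arts 10,704.75 → $10,700; Riverside Youth 24,261.76 → $24,250.
Rounding difference +$25 applied to Granite Outreach → $24,775.

East Transit: $4,750 · Granite Outreach: $24,775 · Thornfield Arts: $10,700 · Upper Recovery: $5,075 · Riverside Youth: $24,250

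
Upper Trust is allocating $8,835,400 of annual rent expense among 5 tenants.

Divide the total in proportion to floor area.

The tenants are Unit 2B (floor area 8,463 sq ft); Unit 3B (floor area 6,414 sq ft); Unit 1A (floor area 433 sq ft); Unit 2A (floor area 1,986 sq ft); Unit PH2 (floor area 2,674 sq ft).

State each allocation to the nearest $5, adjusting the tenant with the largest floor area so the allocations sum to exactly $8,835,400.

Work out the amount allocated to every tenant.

Unit 2B: $3,744,310; Unit 3B: $2,837,770; Unit 1A: $191,575; Unit 2A: $878,675; Unit PH2: $1,183,070

Sum of floor area: 19,970.
Raw shares: Unit 2B 8,463/19,970 × $8,835,400 = 3,744,315.98; Unit 3B 6,414/19,970 × $8,835,400 = 2,837,769.43; Unit 1A 433/19,970 × $8,835,400 = 191,573.77; Unit 2A 1,986/19,970 × $8,835,400 = 878,673.23; Unit PH2 2,674/19,970 × $8,835,400 = 1,183,067.58.
Rounded to nearest $5: Unit 2B $3,744,315; Unit 3B $2,837,770; Unit 1A $191,575; Unit 2A $878,675; Unit PH2 $1,183,070. Sum = $8,835,405.
Difference $8,835,400 − $8,835,405 = −$5 applied to largest floor area (Unit 2B): Unit 2B becomes $3,744,310.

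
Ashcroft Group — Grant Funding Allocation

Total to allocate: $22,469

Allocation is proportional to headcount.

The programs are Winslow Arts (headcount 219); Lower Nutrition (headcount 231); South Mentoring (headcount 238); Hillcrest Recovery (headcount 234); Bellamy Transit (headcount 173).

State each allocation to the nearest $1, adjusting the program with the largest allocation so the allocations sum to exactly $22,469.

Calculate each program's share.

Winslow Arts: $4,494; Lower Nutrition: $4,740; South Mentoring: $4,883; Hillcrest Recovery: $4,802; Bellamy Transit: $3,550

Combined headcount = 1,095.
Raw shares: Winslow Arts 219/1,095 × $22,469 = 4,493.80; Lower Nutrition 231/1,095 × $22,469 = 4,740.04; South Mentoring 238/1,095 × $22,469 = 4,883.67; Hillcrest Recovery 234/1,095 × $22,469 = 4,801.59; Bellamy Transit 173/1,095 × $22,469 = 3,549.90.
Rounded to nearest $1: Winslow Arts $4,494; Lower Nutrition $4,740; South Mentoring $4,884; Hillcrest Recovery $4,802; Bellamy Transit $3,550. Sum = $22,470.
Difference $22,469 − $22,470 = −$1 applied to largest allocation (South Mentoring): South Mentoring becomes $4,883.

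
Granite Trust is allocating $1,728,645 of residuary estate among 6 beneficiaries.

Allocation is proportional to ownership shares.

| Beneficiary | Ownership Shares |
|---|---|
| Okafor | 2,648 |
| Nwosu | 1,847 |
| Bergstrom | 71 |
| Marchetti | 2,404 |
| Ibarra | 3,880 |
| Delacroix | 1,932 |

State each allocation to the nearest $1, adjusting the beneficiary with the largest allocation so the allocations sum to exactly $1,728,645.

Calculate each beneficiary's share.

Okafor: $358,117 · Nwosu: $249,789 · Bergstrom: $9,602 · Marchetti: $325,118 · Ibarra: $524,734 · Delacroix: $261,285

Combined ownership shares = 12,782.
Unrounded shares: Okafor 2,648/12,782 × $1,728,645 = 358,117.04; Nwosu 1,847/12,782 × $1,728,645 = 249,789.34; Bergstrom 71/12,782 × $1,728,645 = 9,602.08; Marchetti 2,404/12,782 × $1,728,645 = 325,118.34; Ibarra 3,880/12,782 × $1,728,645 = 524,733.42; Delacroix 1,932/12,782 × $1,728,645 = 261,284.79.
Rounded to nearest $1: Okafor $358,117; Nwosu $249,789; Bergstrom $9,602; Marchetti $325,118; Ibarra $524,733; Delacroix $261,285. Sum = $1,728,644.
Difference $1,728,645 − $1,728,644 = +$1 applied to largest allocation (Ibarra): Ibarra becomes $524,734.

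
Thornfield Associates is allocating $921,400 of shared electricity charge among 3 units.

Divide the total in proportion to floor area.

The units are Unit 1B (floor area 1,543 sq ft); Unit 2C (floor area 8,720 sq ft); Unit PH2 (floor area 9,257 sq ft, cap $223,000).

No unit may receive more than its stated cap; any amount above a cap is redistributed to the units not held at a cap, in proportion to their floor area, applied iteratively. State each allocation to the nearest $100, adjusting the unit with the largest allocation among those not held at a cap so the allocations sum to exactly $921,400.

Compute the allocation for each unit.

Combined floor area = 19,520.
Proportional shares (ignoring caps): Unit 1B 72,834.03; Unit 2C 411,609.02; Unit PH2 436,956.96.
Cap binds for Unit PH2 ($223,000); remaining pool $698,400 reallocated over remaining floor area 10,263.
Shares after redistribution: Unit 1B 105,001.58 → $105,000; Unit 2C 593,398.42 → $593,400.

Unit 1B: $105,000 · Unit 2C: $593,400 · Unit PH2: $223,000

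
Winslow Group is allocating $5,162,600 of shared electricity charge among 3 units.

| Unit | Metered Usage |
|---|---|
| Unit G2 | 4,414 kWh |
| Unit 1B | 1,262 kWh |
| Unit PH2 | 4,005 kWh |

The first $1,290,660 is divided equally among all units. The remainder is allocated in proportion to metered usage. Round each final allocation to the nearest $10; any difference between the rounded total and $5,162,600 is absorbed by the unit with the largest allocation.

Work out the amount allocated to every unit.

Unit G2: $2,195,610 | Unit 1B: $934,960 | Unit PH2: $2,032,030

First tranche $1,290,660 split equally: $430,220 each.
Remainder $3,871,940 by metered usage (total 9,681): Unit G2 1,765,390.27 → $1,765,390; Unit 1B 504,740.04 → $504,740; Unit PH2 1,601,809.70 → $1,601,810.
Totals: Unit G2 $430,220 + $1,765,390 = $2,195,610; Unit 1B $430,220 + $504,740 = $934,960; Unit PH2 $430,220 + $1,601,810 = $2,032,030.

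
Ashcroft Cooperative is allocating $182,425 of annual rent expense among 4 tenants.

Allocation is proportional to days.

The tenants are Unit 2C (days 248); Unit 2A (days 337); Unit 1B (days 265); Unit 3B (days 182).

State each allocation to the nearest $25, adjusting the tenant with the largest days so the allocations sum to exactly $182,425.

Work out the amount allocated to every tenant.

Sum of days: 1,032.
Proportional shares: Unit 2C 248/1,032 × $182,425 = 43,838.57; Unit 2A 337/1,032 × $182,425 = 59,570.95; Unit 1B 265/1,032 × $182,425 = 46,843.63; Unit 3B 182/1,032 × $182,425 = 32,171.85.
Rounded to nearest $25: Unit 2C $43,850; Unit 2A $59,575; Unit 1B $46,850; Unit 3B $32,175. Sum = $182,450.
Difference $182,425 − $182,450 = −$25 applied to largest days (Unit 2A): Unit 2A becomes $59,550.

Unit 2C: $43,850 | Unit 2A: $59,550 | Unit 1B: $46,850 | Unit 3B: $32,175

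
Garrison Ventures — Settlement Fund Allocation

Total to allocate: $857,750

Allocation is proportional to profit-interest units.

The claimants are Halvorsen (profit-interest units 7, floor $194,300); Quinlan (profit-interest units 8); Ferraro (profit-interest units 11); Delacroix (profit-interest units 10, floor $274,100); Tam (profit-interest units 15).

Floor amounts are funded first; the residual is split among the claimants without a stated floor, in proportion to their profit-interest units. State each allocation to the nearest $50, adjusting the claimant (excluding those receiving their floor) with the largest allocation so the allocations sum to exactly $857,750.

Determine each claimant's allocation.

Minimums first: Halvorsen $194,300; Delacroix $274,100. Remaining pool $389,350.
Remaining pool split over remaining profit-interest units 34: Quinlan 91,611.76 → $91,600; Ferraro 125,966.18 → $125,950; Tam 171,772.06 → $171,750.
Rounding difference +$50 applied to Tam → $171,800.

Halvorsen: $194,300; Quinlan: $91,600; Ferraro: $125,950; Delacroix: $274,100; Tam: $171,800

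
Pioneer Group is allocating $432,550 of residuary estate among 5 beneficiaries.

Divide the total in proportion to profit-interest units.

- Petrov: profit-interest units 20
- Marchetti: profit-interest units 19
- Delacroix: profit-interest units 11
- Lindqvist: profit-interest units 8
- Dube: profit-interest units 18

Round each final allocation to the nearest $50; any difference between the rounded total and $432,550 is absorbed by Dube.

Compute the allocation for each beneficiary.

Sum of profit-interest units: 76.
Proportional shares: Petrov 20/76 × $432,550 = 113,828.95; Marchetti 19/76 × $432,550 = 108,137.50; Delacroix 11/76 × $432,550 = 62,605.92; Lindqvist 8/76 × $432,550 = 45,531.58; Dube 18/76 × $432,550 = 102,446.05.
After rounding ($50): Petrov $113,850; Marchetti $108,150; Delacroix $62,600; Lindqvist $45,550; Dube $102,450. Sum = $432,600.
Difference $432,550 − $432,600 = −$50 applied to Dube: Dube becomes $102,400.

Petrov: $113,850; Marchetti: $108,150; Delacroix: $62,600; Lindqvist: $45,550; Dube: $102,400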